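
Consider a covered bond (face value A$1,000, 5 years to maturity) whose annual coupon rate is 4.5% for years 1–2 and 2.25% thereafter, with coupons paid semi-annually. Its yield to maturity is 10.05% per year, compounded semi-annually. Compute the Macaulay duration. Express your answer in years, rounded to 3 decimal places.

Periodic yield y = 0.05025. Discount each cash flow and weight by its period:
  t   CF        PV=CF/(1+0.05025)^t    t·PV
  1        22.50        21.4235        21.4235
  2        22.50        20.3984        40.7969
  3        22.50        19.4225        58.2674
  4        22.50        18.4932        73.9727
  5        11.25         8.8042        44.0209
  6        11.25         8.3829        50.2976
  7        11.25         7.9819        55.8730
  8        11.25         7.6000        60.7996
  9        11.25         7.2363        65.1270
  10    1,011.25       619.3436     6,193.4357
  Σ                    739.0864     6,664.0143
Price P = Σ PV = 739.0864.
Macaulay duration = Σ(t·PV) / P = 6,664.0143 / 739.0864 = 9.01656 half-year periods.
In years: 9.01656 / 2 = 4.50828 years.

4.508 years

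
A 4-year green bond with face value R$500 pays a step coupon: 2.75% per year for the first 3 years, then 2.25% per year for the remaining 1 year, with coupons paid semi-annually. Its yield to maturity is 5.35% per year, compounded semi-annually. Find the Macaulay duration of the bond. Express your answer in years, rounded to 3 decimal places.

3.804 years

Periodic yield y = 0.02675. Discount each cash flow and weight by its period:
  t   CF        PV=CF/(1+0.02675)^t    t·PV
  1        6.875         6.6959         6.6959
  2        6.875         6.5214        13.0429
  3        6.875         6.3515        19.0546
  4        6.875         6.1861        24.7442
  5        6.875         6.0249        30.1245
  6        6.875         5.8679        35.2075
  7        5.625         4.6759        32.7316
  8      505.625       409.3651     3,274.9210
  Σ                    451.6888     3,436.5222
Price P = Σ PV = 451.6888.
Macaulay duration = Σ(t·PV) / P = 3,436.5222 / 451.6888 = 7.60816 half-year periods.
In years: 7.60816 / 2 = 3.80408 years.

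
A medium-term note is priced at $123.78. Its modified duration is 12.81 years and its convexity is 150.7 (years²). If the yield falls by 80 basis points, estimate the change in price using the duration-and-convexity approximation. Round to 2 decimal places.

+$13.28

Duration effect: -D_mod·Δy = -12.81 × (-0.008) = +0.102480
Convexity effect: ½·C·(Δy)² = 0.5 × 150.7 × (-0.008)² = +0.0048224
ΔP/P ≈ +0.102480 + 0.0048224 = +0.1073024
ΔP ≈ 123.78 × (+0.1073024) = +13.281891072.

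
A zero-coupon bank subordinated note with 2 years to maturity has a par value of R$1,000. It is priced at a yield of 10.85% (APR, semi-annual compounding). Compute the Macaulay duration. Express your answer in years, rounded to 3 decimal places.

A zero-coupon bond has a single cash flow at maturity, so its Macaulay duration equals its maturity: 2 years.
(Equivalently: 4 semi-annual periods ÷ 2 = 2 years.)

2.000 years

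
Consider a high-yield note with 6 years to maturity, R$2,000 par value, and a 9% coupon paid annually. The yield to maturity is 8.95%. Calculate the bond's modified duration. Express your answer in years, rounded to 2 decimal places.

Periodic yield y = 0.0895. First find Macaulay duration:
  t   CF        PV=CF/(1+0.0895)^t    t·PV
  1       180.00       165.2134       165.2134
  2       180.00       151.6415       303.2830
  3       180.00       139.1845       417.5534
  4       180.00       127.7508       511.0031
  5       180.00       117.2563       586.2817
  6     2,180.00     1,303.4461     7,820.6768
  Σ                  2,004.4926     9,804.0114
P = 2,004.4926; Macaulay duration = 9,804.0114 / 2,004.4926 = 4.89102 years.
Modified duration = D_Mac / (1 + y) = 4.89102 / 1.0895 = 4.48923 years.

4.49 years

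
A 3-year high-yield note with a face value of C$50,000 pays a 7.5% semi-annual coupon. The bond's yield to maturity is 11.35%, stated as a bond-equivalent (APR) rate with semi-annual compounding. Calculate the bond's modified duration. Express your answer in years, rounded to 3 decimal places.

Periodic yield y = 0.05675. First find Macaulay duration:
  t   CF        PV=CF/(1+0.05675)^t    t·PV
  1     1,875.00     1,774.3080     1,774.3080
  2     1,875.00     1,679.0234     3,358.0469
  3     1,875.00     1,588.8559     4,766.5676
  4     1,875.00     1,503.5305     6,014.1221
  5     1,875.00     1,422.7873     7,113.9367
  6    51,875.00    37,249.8536   223,499.1219
  Σ                 45,218.3588   246,526.1031
P = 45,218.3588; Macaulay duration = 246,526.1031 / 45,218.3588 = 5.45190 half-year periods = 2.72595 years.
Modified duration = D_Mac / (1 + y) = 2.72595 / 1.05675 = 2.57956 years.

2.580 years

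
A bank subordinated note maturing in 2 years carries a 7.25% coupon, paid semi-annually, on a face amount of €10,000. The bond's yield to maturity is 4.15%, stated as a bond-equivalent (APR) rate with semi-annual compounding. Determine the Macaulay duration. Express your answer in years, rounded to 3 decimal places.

Periodic yield y = 0.02075. Discount each cash flow and weight by its period:
  t   CF        PV=CF/(1+0.02075)^t    t·PV
  1       362.50       355.1310       355.1310
  2       362.50       347.9119       695.8237
  3       362.50       340.8394     1,022.5183
  4    10,362.50     9,545.2430    38,180.9720
  Σ                 10,589.1253    40,254.4451
Price P = Σ PV = 10,589.1253.
Macaulay duration = Σ(t·PV) / P = 40,254.4451 / 10,589.1253 = 3.80149 half-year periods.
In years: 3.80149 / 2 = 1.90074 years.

1.901 years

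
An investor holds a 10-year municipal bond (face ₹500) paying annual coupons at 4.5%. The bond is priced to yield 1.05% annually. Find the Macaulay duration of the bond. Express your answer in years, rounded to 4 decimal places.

8.5297 years

Periodic yield y = 0.0105. Discount each cash flow and weight by its year:
  t   CF        PV=CF/(1+0.0105)^t    t·PV
  1        22.50        22.2662        22.2662
  2        22.50        22.0348        44.0697
  3        22.50        21.8059        65.4176
  4        22.50        21.5793        86.3172
  5        22.50        21.3551       106.7753
  6        22.50        21.1332       126.7990
  7        22.50        20.9136       146.3950
  8        22.50        20.6963       165.5701
  9        22.50        20.4812       184.3309
  10      522.50       470.6772     4,706.7715
  Σ                    662.9427     5,654.7126
Price P = Σ PV = 662.9427.
Macaulay duration = Σ(t·PV) / P = 5,654.7126 / 662.9427 = 8.52972 years.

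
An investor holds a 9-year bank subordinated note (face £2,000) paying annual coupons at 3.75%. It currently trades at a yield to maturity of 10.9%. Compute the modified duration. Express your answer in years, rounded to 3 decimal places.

Periodic yield y = 0.109. First find Macaulay duration:
  t   CF        PV=CF/(1+0.109)^t    t·PV
  1        75.00        67.6285        67.6285
  2        75.00        60.9815       121.9630
  3        75.00        54.9878       164.9635
  4        75.00        49.5833       198.3330
  5        75.00        44.7099       223.5494
  6        75.00        40.3155       241.8930
  7        75.00        36.3530       254.4711
  8        75.00        32.7800       262.2400
  9     2,075.00       817.7757     7,359.9810
  Σ                  1,205.1152     8,895.0225
P = 1,205.1152; Macaulay duration = 8,895.0225 / 1,205.1152 = 7.38106 years.
Modified duration = D_Mac / (1 + y) = 7.38106 / 1.109 = 6.65560 years.

6.656 years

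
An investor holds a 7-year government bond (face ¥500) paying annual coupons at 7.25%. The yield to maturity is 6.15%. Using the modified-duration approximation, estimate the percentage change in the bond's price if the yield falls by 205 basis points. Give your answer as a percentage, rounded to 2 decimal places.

+11.15%

Periodic yield y = 0.0615. Modified duration first:
  t   CF        PV=CF/(1+0.0615)^t    t·PV
  1        36.25        34.1498        34.1498
  2        36.25        32.1713        64.3425
  3        36.25        30.3074        90.9221
  4        36.25        28.5514       114.2058
  5        36.25        26.8973       134.4863
  6        36.25        25.3389       152.0335
  7       536.25       353.1241     2,471.8685
  Σ                    530.5401     3,062.0084
P = 530.5401; D_Mac = 5.77149 yrs; D_mod = 5.77149/(1+0.0615) = 5.43711 yrs.
ΔP/P ≈ -D_mod · Δy = -5.43711 × (-0.0205) = +0.111461 = +11.1461%.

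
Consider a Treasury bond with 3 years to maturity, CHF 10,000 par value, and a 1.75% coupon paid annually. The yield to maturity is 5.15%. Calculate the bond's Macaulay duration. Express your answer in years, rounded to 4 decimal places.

Periodic yield y = 0.0515. Discount each cash flow and weight by its year:
  t   CF        PV=CF/(1+0.0515)^t    t·PV
  1       175.00       166.4289       166.4289
  2       175.00       158.2776       316.5552
  3    10,175.00     8,751.9854    26,255.9563
  Σ                  9,076.6920    26,738.9405
Price P = Σ PV = 9,076.6920.
Macaulay duration = Σ(t·PV) / P = 26,738.9405 / 9,076.6920 = 2.94589 years.

2.9459 years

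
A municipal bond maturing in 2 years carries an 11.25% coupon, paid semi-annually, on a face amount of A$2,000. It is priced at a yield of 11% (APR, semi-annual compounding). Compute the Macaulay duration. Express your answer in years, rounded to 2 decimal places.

Periodic yield y = 0.055. Discount each cash flow and weight by its period:
  t   CF        PV=CF/(1+0.055)^t    t·PV
  1       112.50       106.6351       106.6351
  2       112.50       101.0759       202.1518
  3       112.50        95.8065       287.4196
  4     2,112.50     1,705.2454     6,820.9815
  Σ                  2,008.7629     7,417.1880
Price P = Σ PV = 2,008.7629.
Macaulay duration = Σ(t·PV) / P = 7,417.1880 / 2,008.7629 = 3.69242 half-year periods.
In years: 3.69242 / 2 = 1.84621 years.

1.85 years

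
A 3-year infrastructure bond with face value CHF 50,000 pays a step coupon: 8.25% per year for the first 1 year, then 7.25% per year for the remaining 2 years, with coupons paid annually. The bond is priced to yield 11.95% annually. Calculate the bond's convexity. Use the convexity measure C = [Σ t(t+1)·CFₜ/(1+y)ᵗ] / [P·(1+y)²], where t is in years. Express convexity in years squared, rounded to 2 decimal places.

8.61

With y = 0.1195:
  t   CF        PV=CF/(1+0.1195)^t    t·PV        t(t+1)·PV
  1     4,125.00     3,684.6807     3,684.6807       7,369.3613
  2     3,625.00     2,892.4097     5,784.8195      17,354.4584
  3    53,625.00    38,220.3810   114,661.1429     458,644.5714
  Σ                 44,797.4714   124,130.6430     483,368.3912
P = 44,797.4714.
Convexity = Σ t(t+1)·PV / [P·(1+y)²] = 483,368.3912 / (44,797.4714 × 1.253280) = 8.60947.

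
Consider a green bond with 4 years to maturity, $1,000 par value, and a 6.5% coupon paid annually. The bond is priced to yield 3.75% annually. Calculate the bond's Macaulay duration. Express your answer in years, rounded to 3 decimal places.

Periodic yield y = 0.0375. Discount each cash flow and weight by its year:
  t   CF        PV=CF/(1+0.0375)^t    t·PV
  1        65.00        62.6506        62.6506
  2        65.00        60.3861       120.7722
  3        65.00        58.2035       174.6105
  4     1,065.00       919.1728     3,676.6914
  Σ                  1,100.4131     4,034.7247
Price P = Σ PV = 1,100.4131.
Macaulay duration = Σ(t·PV) / P = 4,034.7247 / 1,100.4131 = 3.66655 years.

3.667 years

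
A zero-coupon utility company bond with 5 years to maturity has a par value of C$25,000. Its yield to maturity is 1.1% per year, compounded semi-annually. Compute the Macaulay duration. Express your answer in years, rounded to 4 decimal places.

5.0000 years

A zero-coupon bond has a single cash flow at maturity, so its Macaulay duration equals its maturity: 5 years.
(Equivalently: 10 semi-annual periods ÷ 2 = 5 years.)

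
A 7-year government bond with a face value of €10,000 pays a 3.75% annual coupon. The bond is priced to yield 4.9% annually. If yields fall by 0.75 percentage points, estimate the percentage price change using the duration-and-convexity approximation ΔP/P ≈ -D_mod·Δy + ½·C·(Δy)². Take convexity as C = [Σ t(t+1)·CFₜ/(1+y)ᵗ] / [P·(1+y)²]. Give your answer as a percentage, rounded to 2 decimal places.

With y = 0.049:
  t   CF        PV=CF/(1+0.049)^t    t·PV        t(t+1)·PV
  1       375.00       357.4833       357.4833         714.9666
  2       375.00       340.7849       681.5697       2,044.7092
  3       375.00       324.8664       974.5992       3,898.3969
  4       375.00       309.6915     1,238.7661       6,193.8304
  5       375.00       295.2255     1,476.1274       8,856.7642
  6       375.00       281.4352     1,688.6109      11,820.2763
  7    10,375.00     7,422.6621    51,958.6344     415,669.0750
  Σ                  9,332.1488    58,375.7910     449,198.0186
P = 9,332.1488; D_Mac = 6.25534 yrs; D_mod = 5.96315 yrs; C = 43.74266.
Duration effect: -5.96315 × (-0.0075) = +0.044724
Convexity effect: 0.5 × 43.74266 × (-0.0075)² = +0.0012303
ΔP/P ≈ +0.044724 + 0.0012303 = +0.045954 = +4.5954%.

+4.60%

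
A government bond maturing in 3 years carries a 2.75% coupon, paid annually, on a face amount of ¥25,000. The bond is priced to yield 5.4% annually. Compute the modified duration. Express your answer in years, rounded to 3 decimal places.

Periodic yield y = 0.054. First find Macaulay duration:
  t   CF        PV=CF/(1+0.054)^t    t·PV
  1       687.50       652.2770       652.2770
  2       687.50       618.8587     1,237.7173
  3    25,687.50    21,938.1503    65,814.4508
  Σ                 23,209.2860    67,704.4451
P = 23,209.2860; Macaulay duration = 67,704.4451 / 23,209.2860 = 2.91713 years.
Modified duration = D_Mac / (1 + y) = 2.91713 / 1.054 = 2.76767 years.

2.768 years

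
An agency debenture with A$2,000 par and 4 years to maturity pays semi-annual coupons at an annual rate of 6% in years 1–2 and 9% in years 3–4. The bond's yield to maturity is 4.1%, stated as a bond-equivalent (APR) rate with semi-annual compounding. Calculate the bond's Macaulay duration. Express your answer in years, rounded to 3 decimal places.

Periodic yield y = 0.0205. Discount each cash flow and weight by its period:
  t   CF        PV=CF/(1+0.0205)^t    t·PV
  1        60.00        58.7947        58.7947
  2        60.00        57.6136       115.2273
  3        60.00        56.4563       169.3688
  4        60.00        55.3222       221.2887
  5        90.00        81.3163       406.5814
  6        90.00        79.6828       478.0967
  7        90.00        78.0821       546.5747
  8     2,090.00     1,776.8150    14,214.5201
  Σ                  2,244.0829    16,210.4522
Price P = Σ PV = 2,244.0829.
Macaulay duration = Σ(t·PV) / P = 16,210.4522 / 2,244.0829 = 7.22364 half-year periods.
In years: 7.22364 / 2 = 3.61182 years.

3.612 years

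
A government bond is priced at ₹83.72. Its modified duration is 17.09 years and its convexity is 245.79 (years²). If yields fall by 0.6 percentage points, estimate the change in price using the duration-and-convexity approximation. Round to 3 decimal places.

Duration effect: -D_mod·Δy = -17.09 × (-0.006) = +0.102540
Convexity effect: ½·C·(Δy)² = 0.5 × 245.79 × (-0.006)² = +0.00442422
ΔP/P ≈ +0.102540 + 0.00442422 = +0.10696422
ΔP ≈ 83.72 × (+0.10696422) = +8.9550444984.

+₹8.955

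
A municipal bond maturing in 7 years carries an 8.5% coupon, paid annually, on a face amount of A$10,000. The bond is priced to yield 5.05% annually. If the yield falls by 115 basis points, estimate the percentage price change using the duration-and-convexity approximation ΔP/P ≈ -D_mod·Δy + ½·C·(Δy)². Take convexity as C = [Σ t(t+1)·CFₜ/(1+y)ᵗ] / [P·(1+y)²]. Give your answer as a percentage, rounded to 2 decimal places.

+6.48%

With y = 0.0505:
  t   CF        PV=CF/(1+0.0505)^t    t·PV        t(t+1)·PV
  1       850.00       809.1385       809.1385       1,618.2770
  2       850.00       770.2413     1,540.4826       4,621.4479
  3       850.00       733.2140     2,199.6420       8,798.5681
  4       850.00       697.9667     2,791.8668      13,959.3339
  5       850.00       664.4138     3,322.0690      19,932.4139
  6       850.00       632.4739     3,794.8432      26,563.9024
  7    10,850.00     7,685.2383    53,796.6684     430,373.3473
  Σ                 11,992.6865    68,254.7105     505,867.2905
P = 11,992.6865; D_Mac = 5.69136 yrs; D_mod = 5.41776 yrs; C = 38.22328.
Duration effect: -5.41776 × (-0.0115) = +0.062304
Convexity effect: 0.5 × 38.22328 × (-0.0115)² = +0.0025275
ΔP/P ≈ +0.062304 + 0.0025275 = +0.064832 = +6.4832%.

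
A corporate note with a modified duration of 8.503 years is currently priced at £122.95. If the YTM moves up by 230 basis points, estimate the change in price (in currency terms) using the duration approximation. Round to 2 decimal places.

-£24.05

Duration approximation: ΔP/P ≈ -D_mod · Δy = -8.503 × (+0.023) = -0.195569.
ΔP ≈ 122.95 × (-0.195569) = -24.04520855.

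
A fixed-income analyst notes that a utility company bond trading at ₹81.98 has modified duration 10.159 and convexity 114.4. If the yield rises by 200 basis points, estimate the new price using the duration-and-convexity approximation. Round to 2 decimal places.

₹67.20

Duration effect: -D_mod·Δy = -10.159 × (+0.02) = -0.203180
Convexity effect: ½·C·(Δy)² = 0.5 × 114.4 × (0.02)² = +0.0228800
ΔP/P ≈ -0.203180 + 0.0228800 = -0.180300
New price ≈ 81.98 × (1 - 0.180300) = 67.199006.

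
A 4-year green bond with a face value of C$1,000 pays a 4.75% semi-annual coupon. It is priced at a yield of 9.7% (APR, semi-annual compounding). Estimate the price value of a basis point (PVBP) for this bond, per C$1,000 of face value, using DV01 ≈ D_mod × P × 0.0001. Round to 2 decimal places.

C$0.29

Periodic yield y = 0.0485.
  t   CF        PV=CF/(1+0.0485)^t    t·PV
  1        23.75        22.6514        22.6514
  2        23.75        21.6036        43.2073
  3        23.75        20.6043        61.8130
  4        23.75        19.6512        78.6049
  5        23.75        18.7422        93.7112
  6        23.75        17.8753       107.2517
  7        23.75        17.0484       119.3391
  8     1,023.75       700.8845     5,607.0758
  Σ                    839.0610     6,133.6543
P = 839.0610; D_Mac = 7.31014 half-year periods = 3.65507 yrs; D_mod = 3.48600 yrs.
DV01 ≈ 3.48600 × 839.0610 × 0.0001 = 0.292497.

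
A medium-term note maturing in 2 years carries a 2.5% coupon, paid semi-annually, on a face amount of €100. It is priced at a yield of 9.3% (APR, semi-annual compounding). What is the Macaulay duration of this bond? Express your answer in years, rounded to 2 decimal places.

1.96 years

Periodic yield y = 0.0465. Discount each cash flow and weight by its period:
  t   CF        PV=CF/(1+0.0465)^t    t·PV
  1         1.25         1.1945         1.1945
  2         1.25         1.1414         2.2828
  3         1.25         1.0907         3.2720
  4       101.25        84.4186       337.6744
  Σ                     87.8451       344.4236
Price P = Σ PV = 87.8451.
Macaulay duration = Σ(t·PV) / P = 344.4236 / 87.8451 = 3.92081 half-year periods.
In years: 3.92081 / 2 = 1.96040 years.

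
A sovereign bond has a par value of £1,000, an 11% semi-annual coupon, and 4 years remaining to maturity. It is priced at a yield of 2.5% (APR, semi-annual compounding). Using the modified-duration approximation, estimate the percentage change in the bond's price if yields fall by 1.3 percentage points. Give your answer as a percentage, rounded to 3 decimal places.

Periodic yield y = 0.0125. Modified duration first:
  t   CF        PV=CF/(1+0.0125)^t    t·PV
  1        55.00        54.3210        54.3210
  2        55.00        53.6504       107.3007
  3        55.00        52.9880       158.9640
  4        55.00        52.3338       209.3353
  5        55.00        51.6877       258.4387
  6        55.00        51.0496       306.2977
  7        55.00        50.4194       352.9356
  8     1,055.00       955.1954     7,641.5629
  Σ                  1,321.6453     9,089.1560
P = 1,321.6453; D_Mac = 6.87715 half-year periods = 3.43858 yrs; D_mod = 3.43858/(1+0.0125) = 3.39612 yrs.
ΔP/P ≈ -D_mod · Δy = -3.39612 × (-0.013) = +0.044150 = +4.4150%.

+4.415%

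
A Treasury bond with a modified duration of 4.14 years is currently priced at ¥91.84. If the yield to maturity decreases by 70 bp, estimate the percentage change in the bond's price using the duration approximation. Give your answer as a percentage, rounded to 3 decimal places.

+2.898%

Duration approximation: ΔP/P ≈ -D_mod · Δy = -4.14 × (-0.007) = +0.028980.
As a percentage: +2.8980%.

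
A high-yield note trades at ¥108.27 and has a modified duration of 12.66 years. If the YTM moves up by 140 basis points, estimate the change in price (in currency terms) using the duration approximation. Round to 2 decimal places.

Duration approximation: ΔP/P ≈ -D_mod · Δy = -12.66 × (+0.014) = -0.177240.
ΔP ≈ 108.27 × (-0.177240) = -19.1897748.

-¥19.19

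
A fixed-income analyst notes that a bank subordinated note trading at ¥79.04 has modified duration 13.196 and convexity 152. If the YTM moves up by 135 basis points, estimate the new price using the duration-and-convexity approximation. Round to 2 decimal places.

Duration effect: -D_mod·Δy = -13.196 × (+0.0135) = -0.178146
Convexity effect: ½·C·(Δy)² = 0.5 × 152 × (0.0135)² = +0.0138510
ΔP/P ≈ -0.178146 + 0.0138510 = -0.164295
New price ≈ 79.04 × (1 - 0.164295) = 66.0541232.

¥66.05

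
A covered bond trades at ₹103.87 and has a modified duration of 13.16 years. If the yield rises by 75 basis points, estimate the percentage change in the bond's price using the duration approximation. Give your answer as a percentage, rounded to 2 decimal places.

-9.87%

Duration approximation: ΔP/P ≈ -D_mod · Δy = -13.16 × (+0.0075) = -0.098700.
As a percentage: -9.8700%.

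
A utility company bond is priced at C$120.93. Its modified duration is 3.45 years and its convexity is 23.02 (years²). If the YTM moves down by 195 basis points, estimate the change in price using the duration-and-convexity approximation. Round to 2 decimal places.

Duration effect: -D_mod·Δy = -3.45 × (-0.0195) = +0.067275
Convexity effect: ½·C·(Δy)² = 0.5 × 23.02 × (-0.0195)² = +0.0043766775
ΔP/P ≈ +0.067275 + 0.0043766775 = +0.0716516775
ΔP ≈ 120.93 × (+0.0716516775) = +8.664837360075.

+C$8.66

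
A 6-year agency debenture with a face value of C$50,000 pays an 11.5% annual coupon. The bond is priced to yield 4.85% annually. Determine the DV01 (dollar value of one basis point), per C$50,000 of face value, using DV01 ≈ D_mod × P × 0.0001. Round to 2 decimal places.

C$30.94

Periodic yield y = 0.0485.
  t   CF        PV=CF/(1+0.0485)^t    t·PV
  1     5,750.00     5,484.0248     5,484.0248
  2     5,750.00     5,230.3527    10,460.7054
  3     5,750.00     4,988.4146    14,965.2438
  4     5,750.00     4,757.6677    19,030.6708
  5     5,750.00     4,537.5944    22,687.9719
  6    55,750.00    41,959.8825   251,759.2947
  Σ                 66,957.9366   324,387.9113
P = 66,957.9366; D_Mac = 4.84465 yrs; D_mod = 4.62056 yrs.
DV01 ≈ 4.62056 × 66,957.9366 × 0.0001 = 30.938284.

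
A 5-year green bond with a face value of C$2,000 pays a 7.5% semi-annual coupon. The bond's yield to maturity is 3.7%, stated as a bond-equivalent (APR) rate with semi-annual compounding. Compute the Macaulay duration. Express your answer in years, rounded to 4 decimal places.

Periodic yield y = 0.0185. Discount each cash flow and weight by its period:
  t   CF        PV=CF/(1+0.0185)^t    t·PV
  1        75.00        73.6377        73.6377
  2        75.00        72.3001       144.6003
  3        75.00        70.9869       212.9607
  4        75.00        69.6975       278.7900
  5        75.00        68.4315       342.1575
  6        75.00        67.1885       403.1311
  7        75.00        65.9681       461.7768
  8        75.00        64.7699       518.1589
  9        75.00        63.5934       572.3405
  10    2,075.00     1,727.4591    17,274.5908
  Σ                  2,344.0327    20,282.1442
Price P = Σ PV = 2,344.0327.
Macaulay duration = Σ(t·PV) / P = 20,282.1442 / 2,344.0327 = 8.65267 half-year periods.
In years: 8.65267 / 2 = 4.32634 years.

4.3263 years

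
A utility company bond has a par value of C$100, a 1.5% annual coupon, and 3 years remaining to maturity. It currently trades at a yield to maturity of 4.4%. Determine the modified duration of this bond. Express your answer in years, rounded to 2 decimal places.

2.83 years

Periodic yield y = 0.044. First find Macaulay duration:
  t   CF        PV=CF/(1+0.044)^t    t·PV
  1         1.50         1.4368         1.4368
  2         1.50         1.3762         2.7525
  3       101.50        89.1999       267.5998
  Σ                     92.0129       271.7890
P = 92.0129; Macaulay duration = 271.7890 / 92.0129 = 2.95381 years.
Modified duration = D_Mac / (1 + y) = 2.95381 / 1.044 = 2.82932 years.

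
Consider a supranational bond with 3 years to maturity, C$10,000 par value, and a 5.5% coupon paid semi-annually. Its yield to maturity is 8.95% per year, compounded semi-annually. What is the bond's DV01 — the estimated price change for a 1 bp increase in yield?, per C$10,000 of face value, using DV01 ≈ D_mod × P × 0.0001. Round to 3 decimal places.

C$2.437

Periodic yield y = 0.04475.
  t   CF        PV=CF/(1+0.04475)^t    t·PV
  1       275.00       263.2209       263.2209
  2       275.00       251.9463       503.8925
  3       275.00       241.1546       723.4638
  4       275.00       230.8252       923.3007
  5       275.00       220.9382     1,104.6910
  6    10,275.00     7,901.4637    47,408.7825
  Σ                  9,109.5488    50,927.3513
P = 9,109.5488; D_Mac = 5.59055 half-year periods = 2.79527 yrs; D_mod = 2.67554 yrs.
DV01 ≈ 2.67554 × 9,109.5488 × 0.0001 = 2.437298.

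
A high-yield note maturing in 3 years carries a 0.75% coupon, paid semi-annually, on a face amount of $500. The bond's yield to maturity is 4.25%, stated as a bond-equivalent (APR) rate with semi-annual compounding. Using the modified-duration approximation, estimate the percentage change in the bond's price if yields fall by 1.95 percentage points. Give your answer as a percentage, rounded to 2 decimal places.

Periodic yield y = 0.02125. Modified duration first:
  t   CF        PV=CF/(1+0.02125)^t    t·PV
  1        1.875         1.8360         1.8360
  2        1.875         1.7978         3.5956
  3        1.875         1.7604         5.2811
  4        1.875         1.7237         6.8950
  5        1.875         1.6879         8.4394
  6      501.875       442.3878     2,654.3268
  Σ                    451.1936     2,680.3739
P = 451.1936; D_Mac = 5.94063 half-year periods = 2.97031 yrs; D_mod = 2.97031/(1+0.02125) = 2.90851 yrs.
ΔP/P ≈ -D_mod · Δy = -2.90851 × (-0.0195) = +0.056716 = +5.6716%.

+5.67%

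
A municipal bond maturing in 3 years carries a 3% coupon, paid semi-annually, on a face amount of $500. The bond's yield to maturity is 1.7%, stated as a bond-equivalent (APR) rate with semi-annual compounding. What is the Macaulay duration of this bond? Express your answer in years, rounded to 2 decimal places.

2.89 years

Periodic yield y = 0.0085. Discount each cash flow and weight by its period:
  t   CF        PV=CF/(1+0.0085)^t    t·PV
  1         7.50         7.4368         7.4368
  2         7.50         7.3741        14.7482
  3         7.50         7.3120        21.9359
  4         7.50         7.2503        29.0013
  5         7.50         7.1892        35.9461
  6       507.50       482.3704     2,894.2223
  Σ                    518.9328     3,003.2906
Price P = Σ PV = 518.9328.
Macaulay duration = Σ(t·PV) / P = 3,003.2906 / 518.9328 = 5.78744 half-year periods.
In years: 5.78744 / 2 = 2.89372 years.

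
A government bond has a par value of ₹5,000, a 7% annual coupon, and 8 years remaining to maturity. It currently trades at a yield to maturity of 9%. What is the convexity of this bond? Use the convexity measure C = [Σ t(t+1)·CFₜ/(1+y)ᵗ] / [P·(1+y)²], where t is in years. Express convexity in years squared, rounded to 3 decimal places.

43.582

With y = 0.09:
  t   CF        PV=CF/(1+0.09)^t    t·PV        t(t+1)·PV
  1       350.00       321.1009       321.1009         642.2018
  2       350.00       294.5880       589.1760       1,767.5280
  3       350.00       270.2642       810.7927       3,243.1706
  4       350.00       247.9488       991.7953       4,958.9765
  5       350.00       227.4760     1,137.3799       6,824.2796
  6       350.00       208.6936     1,252.1614       8,765.1297
  7       350.00       191.4620     1,340.2339      10,721.8712
  8     5,350.00     2,684.9846    21,479.8768     193,318.8909
  Σ                  4,446.5181    27,922.5168     230,242.0483
P = 4,446.5181.
Convexity = Σ t(t+1)·PV / [P·(1+y)²] = 230,242.0483 / (4,446.5181 × 1.188100) = 43.58244.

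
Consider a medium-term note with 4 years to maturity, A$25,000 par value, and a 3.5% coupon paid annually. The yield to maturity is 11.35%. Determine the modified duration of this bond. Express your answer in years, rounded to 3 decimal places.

3.384 years

Periodic yield y = 0.1135. First find Macaulay duration:
  t   CF        PV=CF/(1+0.1135)^t    t·PV
  1       875.00       785.8105       785.8105
  2       875.00       705.7122     1,411.4244
  3       875.00       633.7783     1,901.3350
  4    25,875.00    16,831.3702    67,325.4809
  Σ                 18,956.6712    71,424.0508
P = 18,956.6712; Macaulay duration = 71,424.0508 / 18,956.6712 = 3.76775 years.
Modified duration = D_Mac / (1 + y) = 3.76775 / 1.1135 = 3.38370 years.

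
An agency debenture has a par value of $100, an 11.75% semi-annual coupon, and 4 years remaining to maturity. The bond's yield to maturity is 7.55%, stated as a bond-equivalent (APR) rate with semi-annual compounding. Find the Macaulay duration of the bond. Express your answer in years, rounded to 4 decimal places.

Periodic yield y = 0.03775. Discount each cash flow and weight by its period:
  t   CF        PV=CF/(1+0.03775)^t    t·PV
  1        5.875         5.6613         5.6613
  2        5.875         5.4553        10.9107
  3        5.875         5.2569        15.7707
  4        5.875         5.0657        20.2627
  5        5.875         4.8814        24.4070
  6        5.875         4.7038        28.2230
  7        5.875         4.5327        31.7290
  8      105.875        78.7139       629.7113
  Σ                    114.2711       766.6756
Price P = Σ PV = 114.2711.
Macaulay duration = Σ(t·PV) / P = 766.6756 / 114.2711 = 6.70927 half-year periods.
In years: 6.70927 / 2 = 3.35464 years.

3.3546 years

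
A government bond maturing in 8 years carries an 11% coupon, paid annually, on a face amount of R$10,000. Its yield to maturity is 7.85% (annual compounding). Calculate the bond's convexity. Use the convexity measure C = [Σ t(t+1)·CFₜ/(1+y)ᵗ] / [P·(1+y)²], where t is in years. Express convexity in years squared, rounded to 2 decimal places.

40.68

With y = 0.0785:
  t   CF        PV=CF/(1+0.0785)^t    t·PV        t(t+1)·PV
  1     1,100.00     1,019.9351     1,019.9351       2,039.8702
  2     1,100.00       945.6978     1,891.3956       5,674.1869
  3     1,100.00       876.8640     2,630.5920      10,522.3679
  4     1,100.00       813.0403     3,252.1613      16,260.8065
  5     1,100.00       753.8621     3,769.3107      22,615.8645
  6     1,100.00       698.9913     4,193.9480      29,357.6358
  7     1,100.00       648.1144     4,536.8005      36,294.4037
  8    11,100.00     6,064.0362    48,512.2894     436,610.6045
  Σ                 11,820.5412    69,806.4326     559,375.7400
P = 11,820.5412.
Convexity = Σ t(t+1)·PV / [P·(1+y)²] = 559,375.7400 / (11,820.5412 × 1.163162) = 40.68422.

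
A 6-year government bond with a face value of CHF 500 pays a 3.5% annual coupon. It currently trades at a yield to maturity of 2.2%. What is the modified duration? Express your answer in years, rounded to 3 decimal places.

5.415 years

Periodic yield y = 0.022. First find Macaulay duration:
  t   CF        PV=CF/(1+0.022)^t    t·PV
  1        17.50        17.1233        17.1233
  2        17.50        16.7547        33.5094
  3        17.50        16.3940        49.1820
  4        17.50        16.0411        64.1644
  5        17.50        15.6958        78.4790
  6       517.50       454.1559     2,724.9355
  Σ                    536.1648     2,967.3937
P = 536.1648; Macaulay duration = 2,967.3937 / 536.1648 = 5.53448 years.
Modified duration = D_Mac / (1 + y) = 5.53448 / 1.022 = 5.41534 years.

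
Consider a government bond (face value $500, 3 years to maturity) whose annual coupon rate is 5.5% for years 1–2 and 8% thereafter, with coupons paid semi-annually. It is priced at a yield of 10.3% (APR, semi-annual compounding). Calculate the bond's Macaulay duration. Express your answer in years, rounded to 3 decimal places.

Periodic yield y = 0.0515. Discount each cash flow and weight by its period:
  t   CF        PV=CF/(1+0.0515)^t    t·PV
  1        13.75        13.0766        13.0766
  2        13.75        12.4361        24.8722
  3        13.75        11.8270        35.4810
  4        13.75        11.2477        44.9910
  5        20.00        15.5591        77.7953
  6       520.00       384.7226     2,308.3355
  Σ                    448.8691     2,504.5516
Price P = Σ PV = 448.8691.
Macaulay duration = Σ(t·PV) / P = 2,504.5516 / 448.8691 = 5.57969 half-year periods.
In years: 5.57969 / 2 = 2.78985 years.

2.790 years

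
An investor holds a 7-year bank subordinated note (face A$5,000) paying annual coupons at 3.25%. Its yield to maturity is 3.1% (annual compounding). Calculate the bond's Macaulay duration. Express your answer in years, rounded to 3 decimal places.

Periodic yield y = 0.031. Discount each cash flow and weight by its year:
  t   CF        PV=CF/(1+0.031)^t    t·PV
  1       162.50       157.6140       157.6140
  2       162.50       152.8748       305.7497
  3       162.50       148.2782       444.8347
  4       162.50       143.8198       575.2792
  5       162.50       139.4954       697.4772
  6       162.50       135.3011       811.8067
  7     5,162.50     4,169.1681    29,184.1768
  Σ                  5,046.5515    32,176.9383
Price P = Σ PV = 5,046.5515.
Macaulay duration = Σ(t·PV) / P = 32,176.9383 / 5,046.5515 = 6.37602 years.

6.376 years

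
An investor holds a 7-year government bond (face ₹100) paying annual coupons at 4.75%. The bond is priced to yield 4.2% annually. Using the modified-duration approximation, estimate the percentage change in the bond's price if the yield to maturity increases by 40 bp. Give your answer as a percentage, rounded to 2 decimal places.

Periodic yield y = 0.042. Modified duration first:
  t   CF        PV=CF/(1+0.042)^t    t·PV
  1         4.75         4.5585         4.5585
  2         4.75         4.3748         8.7496
  3         4.75         4.1985        12.5954
  4         4.75         4.0292        16.1169
  5         4.75         3.8668        19.3341
  6         4.75         3.7110        22.2658
  7       104.75        78.5380       549.7662
  Σ                    103.2769       633.3866
P = 103.2769; D_Mac = 6.13290 yrs; D_mod = 6.13290/(1+0.042) = 5.88570 yrs.
ΔP/P ≈ -D_mod · Δy = -5.88570 × (+0.004) = -0.023543 = -2.3543%.

-2.35%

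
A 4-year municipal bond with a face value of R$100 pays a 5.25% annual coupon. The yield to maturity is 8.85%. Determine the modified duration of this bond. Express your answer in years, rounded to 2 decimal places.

3.39 years

Periodic yield y = 0.0885. First find Macaulay duration:
  t   CF        PV=CF/(1+0.0885)^t    t·PV
  1         5.25         4.8232         4.8232
  2         5.25         4.4310         8.8620
  3         5.25         4.0707        12.2122
  4       105.25        74.9736       299.8944
  Σ                     88.2985       325.7918
P = 88.2985; Macaulay duration = 325.7918 / 88.2985 = 3.68966 years.
Modified duration = D_Mac / (1 + y) = 3.68966 / 1.0885 = 3.38968 years.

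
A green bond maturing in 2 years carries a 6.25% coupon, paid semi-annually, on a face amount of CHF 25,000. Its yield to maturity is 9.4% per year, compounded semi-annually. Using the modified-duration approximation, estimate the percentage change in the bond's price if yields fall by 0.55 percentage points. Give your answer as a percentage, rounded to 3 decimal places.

Periodic yield y = 0.047. Modified duration first:
  t   CF        PV=CF/(1+0.047)^t    t·PV
  1       781.25       746.1796       746.1796
  2       781.25       712.6834     1,425.3669
  3       781.25       680.6910     2,042.0729
  4    25,781.25    21,454.4430    85,817.7719
  Σ                 23,593.9969    90,031.3913
P = 23,593.9969; D_Mac = 3.81586 half-year periods = 1.90793 yrs; D_mod = 1.90793/(1+0.047) = 1.82228 yrs.
ΔP/P ≈ -D_mod · Δy = -1.82228 × (-0.0055) = +0.010023 = +1.0023%.

+1.002%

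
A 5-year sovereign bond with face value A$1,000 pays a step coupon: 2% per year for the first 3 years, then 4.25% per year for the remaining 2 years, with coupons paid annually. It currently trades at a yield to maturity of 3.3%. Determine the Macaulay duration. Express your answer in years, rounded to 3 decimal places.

4.788 years

Periodic yield y = 0.033. Discount each cash flow and weight by its year:
  t   CF        PV=CF/(1+0.033)^t    t·PV
  1        20.00        19.3611        19.3611
  2        20.00        18.7426        37.4852
  3        20.00        18.1438        54.4315
  4        42.50        37.3240       149.2958
  5     1,042.50       886.2872     4,431.4358
  Σ                    979.8586     4,692.0093
Price P = Σ PV = 979.8586.
Macaulay duration = Σ(t·PV) / P = 4,692.0093 / 979.8586 = 4.78846 years.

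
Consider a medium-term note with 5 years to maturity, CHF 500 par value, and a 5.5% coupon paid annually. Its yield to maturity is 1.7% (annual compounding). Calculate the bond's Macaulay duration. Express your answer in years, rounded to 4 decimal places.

4.5495 years

Periodic yield y = 0.017. Discount each cash flow and weight by its year:
  t   CF        PV=CF/(1+0.017)^t    t·PV
  1        27.50        27.0403        27.0403
  2        27.50        26.5883        53.1766
  3        27.50        26.1439        78.4316
  4        27.50        25.7069       102.8274
  5       527.50       484.8615     2,424.3075
  Σ                    590.3408     2,685.7834
Price P = Σ PV = 590.3408.
Macaulay duration = Σ(t·PV) / P = 2,685.7834 / 590.3408 = 4.54955 years.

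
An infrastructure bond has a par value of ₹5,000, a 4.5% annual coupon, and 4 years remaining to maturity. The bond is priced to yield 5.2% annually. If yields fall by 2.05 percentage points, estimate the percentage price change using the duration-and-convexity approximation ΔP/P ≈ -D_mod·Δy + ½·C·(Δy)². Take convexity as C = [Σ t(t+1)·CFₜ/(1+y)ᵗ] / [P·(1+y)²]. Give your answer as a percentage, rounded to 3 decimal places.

With y = 0.052:
  t   CF        PV=CF/(1+0.052)^t    t·PV        t(t+1)·PV
  1       225.00       213.8783       213.8783         427.7567
  2       225.00       203.3064       406.6128       1,219.8384
  3       225.00       193.2570       579.7711       2,319.0843
  4     5,225.00     4,266.0244    17,064.0976      85,320.4881
  Σ                  4,876.4662    18,264.3598      89,287.1674
P = 4,876.4662; D_Mac = 3.74541 yrs; D_mod = 3.56027 yrs; C = 16.54445.
Duration effect: -3.56027 × (-0.0205) = +0.072986
Convexity effect: 0.5 × 16.54445 × (-0.0205)² = +0.0034764
ΔP/P ≈ +0.072986 + 0.0034764 = +0.076462 = +7.6462%.

+7.646%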